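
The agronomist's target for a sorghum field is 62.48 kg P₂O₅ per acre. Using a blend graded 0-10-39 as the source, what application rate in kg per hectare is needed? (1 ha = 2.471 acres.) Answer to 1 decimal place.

Product per acre = 62.48 / 10% = 624.8 kg.
Convert to per hectare: 624.8 × 2.471 = 1543.88 kg.

1543.9 kg of product per hectare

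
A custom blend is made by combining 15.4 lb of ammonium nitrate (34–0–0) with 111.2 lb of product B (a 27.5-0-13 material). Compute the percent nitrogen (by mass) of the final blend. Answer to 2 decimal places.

28.29% N

Total mass = 15.4 + 111.2 = 126.6 lb.
N mass = 34%×15.4 + 27.5%×111.2 = 35.816 lb.
% N = 35.816 / 126.6 = 28.2907%.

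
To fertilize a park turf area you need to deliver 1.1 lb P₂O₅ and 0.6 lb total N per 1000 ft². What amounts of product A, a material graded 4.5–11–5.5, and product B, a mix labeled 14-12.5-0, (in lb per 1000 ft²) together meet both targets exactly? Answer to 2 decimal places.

Let a = lb of product A, b = lb of product B (per 1000 ft²).
P₂O₅: 0.11·a + 0.125·b = 1.1
N: 0.045·a + 0.14·b = 0.6
Solving simultaneously: a = 8.08184, b = 1.68798.

8.08 lb product A, 1.69 lb product B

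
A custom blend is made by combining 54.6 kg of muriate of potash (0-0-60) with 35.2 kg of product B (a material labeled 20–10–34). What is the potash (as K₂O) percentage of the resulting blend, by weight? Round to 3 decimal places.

Total mass = 54.6 + 35.2 = 89.8 kg.
K₂O mass = 60%×54.6 + 34%×35.2 = 44.728 kg.
% K₂O = 44.728 / 89.8 = 49.80846%.

49.808% K₂O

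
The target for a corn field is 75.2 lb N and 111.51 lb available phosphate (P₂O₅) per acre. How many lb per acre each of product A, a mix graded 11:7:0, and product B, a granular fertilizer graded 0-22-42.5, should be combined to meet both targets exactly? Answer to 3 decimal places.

Per-acre balance (a = product A, b = product B):
N: 0.11·a + 0·b = 75.2
P₂O₅: 0.07·a + 0.22·b = 111.51
Eliminate b: (row1) − 0/0.22·(row2) → 0.11·a = 75.2, so a = 683.6364.
Then b = (111.51 − 0.07·683.6364) / 0.22 = 289.34298.

683.636 lb product A, 289.343 lb product B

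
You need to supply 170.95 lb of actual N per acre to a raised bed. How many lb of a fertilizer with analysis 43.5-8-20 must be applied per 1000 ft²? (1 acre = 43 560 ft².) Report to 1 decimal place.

Product per acre = 170.95 / 43.5% = 392.989 lb.
Convert to per 1000 ft²: 392.989 × 0.0229568 = 9.02177 lb.

9.0 lb of product per thousand sq ft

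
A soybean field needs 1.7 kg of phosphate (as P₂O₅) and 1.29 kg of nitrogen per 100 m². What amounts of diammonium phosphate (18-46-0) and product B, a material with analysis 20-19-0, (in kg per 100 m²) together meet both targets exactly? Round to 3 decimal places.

1.642 kg diammonium phosphate, 4.972 kg product B

With a, b = kg per 100 m² of diammonium phosphate and product B:
P₂O₅: 0.46·a + 0.19·b = 1.7
N: 0.18·a + 0.2·b = 1.29
From row1: a = (1.7 − 0.19·b) / 0.46.
Into row2: 0.18·(1.7 − 0.19·b)/0.46 + 0.2·b = 1.29 → b = 4.97232, a = 1.64187.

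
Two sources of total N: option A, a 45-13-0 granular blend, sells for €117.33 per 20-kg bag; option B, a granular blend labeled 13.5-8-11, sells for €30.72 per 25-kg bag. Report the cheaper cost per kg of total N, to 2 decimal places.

option A: N per bag = 20 × 45% = 9 kg; cost = 117.33 / 9 = €13.0367/kg N.
option B: N per bag = 25 × 13.5% = 3.375 kg; cost = 30.72 / 3.375 = €9.1022/kg N.
option B is cheaper.

€9.10 per kg N (option B)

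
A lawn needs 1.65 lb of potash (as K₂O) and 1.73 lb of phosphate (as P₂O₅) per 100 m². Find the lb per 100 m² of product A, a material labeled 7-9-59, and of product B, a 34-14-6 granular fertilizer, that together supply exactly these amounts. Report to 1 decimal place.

1.6 lb product A, 11.3 lb product B

With a, b = lb per 100 m² of product A and product B:
K₂O: 0.59·a + 0.06·b = 1.65
P₂O₅: 0.09·a + 0.14·b = 1.73
Eliminate a: (row1) − 0.59/0.09·(row2) → -0.857778·b = -9.69111, so b = 11.2979.
Back-substitute: a = (1.65 − 0.06·11.2979) / 0.59 = 1.64767.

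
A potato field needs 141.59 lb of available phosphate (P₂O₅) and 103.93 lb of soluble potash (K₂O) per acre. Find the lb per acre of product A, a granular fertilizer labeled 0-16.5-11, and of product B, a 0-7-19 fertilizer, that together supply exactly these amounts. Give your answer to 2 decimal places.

Let a = lb of product A, b = lb of product B (per acre).
P₂O₅: 0.165·a + 0.07·b = 141.59
K₂O: 0.11·a + 0.19·b = 103.93
From row1: a = (141.59 − 0.07·b) / 0.165.
Into row2: 0.11·(141.59 − 0.07·b)/0.165 + 0.19·b = 103.93 → b = 66.5349, a = 829.894.

829.89 lb product A, 66.53 lb product B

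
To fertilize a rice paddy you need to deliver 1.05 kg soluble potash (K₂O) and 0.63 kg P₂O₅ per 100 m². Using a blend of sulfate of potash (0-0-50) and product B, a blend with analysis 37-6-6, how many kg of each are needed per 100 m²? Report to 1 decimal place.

0.8 kg sulfate of potash, 10.5 kg product B

Per-100 m² balance (a = sulfate of potash, b = product B):
K₂O: 0.5·a + 0.06·b = 1.05
P₂O₅: 0·a + 0.06·b = 0.63
Solving simultaneously: a = 0.84, b = 10.5.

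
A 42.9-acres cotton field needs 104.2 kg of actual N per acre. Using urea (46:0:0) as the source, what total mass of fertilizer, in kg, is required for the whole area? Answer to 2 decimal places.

Product per acre = 104.2 / 46% = 226.522 kg.
Total product = 226.522 × 42.9 = 9717.783 kg.

9717.78 kg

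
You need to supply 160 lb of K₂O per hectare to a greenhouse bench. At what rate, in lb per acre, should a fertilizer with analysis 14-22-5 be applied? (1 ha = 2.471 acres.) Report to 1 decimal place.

Product per hectare = 160 / 5% = 3200 lb.
Convert to per acre: 3200 × 0.404694 = 1295.02 lb.

1295.0 lb of product per acre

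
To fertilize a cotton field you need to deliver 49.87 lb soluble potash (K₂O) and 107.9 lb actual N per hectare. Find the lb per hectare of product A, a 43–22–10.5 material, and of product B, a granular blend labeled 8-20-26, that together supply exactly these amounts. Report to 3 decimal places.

232.731 lb product A, 97.820 lb product B

With a, b = lb per hectare of product A and product B:
K₂O: 0.105·a + 0.26·b = 49.87
N: 0.43·a + 0.08·b = 107.9
Solving simultaneously: a = 232.7311, b = 97.8201.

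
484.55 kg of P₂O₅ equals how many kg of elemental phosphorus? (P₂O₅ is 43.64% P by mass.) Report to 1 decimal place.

P = 484.55 × 0.4364 = 211.458 kg.

211.5 kg P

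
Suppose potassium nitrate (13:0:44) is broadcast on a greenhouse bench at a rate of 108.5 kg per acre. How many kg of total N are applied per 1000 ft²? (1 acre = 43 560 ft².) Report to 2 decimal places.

nitrogen per acre = 108.5 × 13% = 14.105 kg.
Convert to per 1000 ft²: 14.105 × 0.0229568 = 0.323806 kg.

0.32 kg N per thousand sq ft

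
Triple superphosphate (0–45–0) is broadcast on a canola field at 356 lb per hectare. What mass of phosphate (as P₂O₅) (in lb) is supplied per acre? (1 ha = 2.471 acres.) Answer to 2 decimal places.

P₂O₅ per hectare = 356 × 45% = 160.2 lb.
Convert to per acre: 160.2 × 0.404694 = 64.8321 lb.

64.83 lb P₂O₅ per acre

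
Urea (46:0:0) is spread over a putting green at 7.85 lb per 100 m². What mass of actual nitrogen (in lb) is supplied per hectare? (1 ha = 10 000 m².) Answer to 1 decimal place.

361.1 lb N per hectare

nitrogen per 100 m² = 7.85 × 46% = 3.611 lb.
Convert to per hectare: 3.611 × 100 = 361.1 lb.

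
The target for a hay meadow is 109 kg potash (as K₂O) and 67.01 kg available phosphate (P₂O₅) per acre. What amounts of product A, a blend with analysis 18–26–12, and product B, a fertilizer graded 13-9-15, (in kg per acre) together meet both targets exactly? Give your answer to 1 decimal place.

8.6 kg product A, 719.8 kg product B

Let a = kg of product A, b = kg of product B (per acre).
K₂O: 0.12·a + 0.15·b = 109
P₂O₅: 0.26·a + 0.09·b = 67.01
Solving simultaneously: a = 8.56383, b = 719.816.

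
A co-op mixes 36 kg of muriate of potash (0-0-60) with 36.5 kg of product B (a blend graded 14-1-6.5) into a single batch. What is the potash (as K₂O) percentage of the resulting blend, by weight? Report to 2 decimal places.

33.07% K₂O

Total mass = 36 + 36.5 = 72.5 kg.
K₂O mass = 60%×36 + 6.5%×36.5 = 23.9725 kg.
% K₂O = 23.9725 / 72.5 = 33.0655%.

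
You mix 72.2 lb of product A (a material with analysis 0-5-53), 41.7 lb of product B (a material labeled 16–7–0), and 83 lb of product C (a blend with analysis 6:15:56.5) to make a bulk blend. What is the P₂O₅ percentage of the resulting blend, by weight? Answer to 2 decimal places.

9.64% P₂O₅

Total mass = 72.2 + 41.7 + 83 = 196.9 lb.
P₂O₅ mass = 5%×72.2 + 7%×41.7 + 15%×83 = 18.979 lb.
% P₂O₅ = 18.979 / 196.9 = 9.6389%.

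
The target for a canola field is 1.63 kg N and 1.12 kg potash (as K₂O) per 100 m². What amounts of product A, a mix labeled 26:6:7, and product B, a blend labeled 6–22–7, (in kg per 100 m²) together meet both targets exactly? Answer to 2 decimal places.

Let a = kg of product A, b = kg of product B (per 100 m²).
N: 0.26·a + 0.06·b = 1.63
K₂O: 0.07·a + 0.07·b = 1.12
Eliminate a: (row1) − 0.26/0.07·(row2) → -0.2·b = -2.53, so b = 12.65.
Back-substitute: a = (1.63 − 0.06·12.65) / 0.26 = 3.35.

3.35 kg product A, 12.65 kg product B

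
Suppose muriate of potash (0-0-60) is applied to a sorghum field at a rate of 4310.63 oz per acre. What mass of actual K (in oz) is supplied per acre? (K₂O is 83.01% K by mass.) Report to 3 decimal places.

K₂O per acre = 4310.63 × 60% = 2586.38 oz.
Elemental K = 2586.38 × 0.8301 = 2146.9524 oz per acre.

2146.952 oz K per acre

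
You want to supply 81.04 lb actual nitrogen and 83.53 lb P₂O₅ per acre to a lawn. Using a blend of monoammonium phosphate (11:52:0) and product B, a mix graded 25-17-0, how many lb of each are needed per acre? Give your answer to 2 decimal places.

Let a = lb of monoammonium phosphate, b = lb of product B (per acre).
N: 0.11·a + 0.25·b = 81.04
P₂O₅: 0.52·a + 0.17·b = 83.53
From row1: a = (81.04 − 0.25·b) / 0.11.
Into row2: 0.52·(81.04 − 0.25·b)/0.11 + 0.17·b = 83.53 → b = 296.069, a = 63.8428.

63.84 lb monoammonium phosphate, 296.07 lb product B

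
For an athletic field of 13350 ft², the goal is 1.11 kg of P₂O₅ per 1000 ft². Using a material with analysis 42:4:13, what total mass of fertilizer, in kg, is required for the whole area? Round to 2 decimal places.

370.46 kg

Product per 1000 ft² = 1.11 / 4% = 27.75 kg.
Total product = 27.75 × 13350 / 1000 = 370.463 kg.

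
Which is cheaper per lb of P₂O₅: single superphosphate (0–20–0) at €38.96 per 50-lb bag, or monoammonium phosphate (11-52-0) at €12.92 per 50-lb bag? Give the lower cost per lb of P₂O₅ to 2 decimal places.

single superphosphate: P₂O₅ per bag = 50 × 20% = 10 lb; cost = 38.96 / 10 = €3.8960/lb P₂O₅.
monoammonium phosphate: P₂O₅ per bag = 50 × 52% = 26 lb; cost = 12.92 / 26 = €0.4969/lb P₂O₅.
monoammonium phosphate is cheaper.

€0.50 per lb P₂O₅ (monoammonium phosphate)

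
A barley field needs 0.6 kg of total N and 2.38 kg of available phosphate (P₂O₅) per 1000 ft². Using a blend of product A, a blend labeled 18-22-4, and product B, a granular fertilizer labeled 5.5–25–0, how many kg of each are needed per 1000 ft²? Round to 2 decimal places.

0.58 kg product A, 9.01 kg product B

Per-1000 ft² balance (a = product A, b = product B):
N: 0.18·a + 0.055·b = 0.6
P₂O₅: 0.22·a + 0.25·b = 2.38
Eliminate b: (row1) − 0.055/0.25·(row2) → 0.1316·a = 0.0764, so a = 0.580547.
Then b = (2.38 − 0.22·0.580547) / 0.25 = 9.00912.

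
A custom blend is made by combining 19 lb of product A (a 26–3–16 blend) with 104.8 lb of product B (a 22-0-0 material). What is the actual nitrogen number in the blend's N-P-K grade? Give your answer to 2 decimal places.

22.61% N

Total mass = 19 + 104.8 = 123.8 lb.
N mass = 26%×19 + 22%×104.8 = 27.996 lb.
% N = 27.996 / 123.8 = 22.6139%.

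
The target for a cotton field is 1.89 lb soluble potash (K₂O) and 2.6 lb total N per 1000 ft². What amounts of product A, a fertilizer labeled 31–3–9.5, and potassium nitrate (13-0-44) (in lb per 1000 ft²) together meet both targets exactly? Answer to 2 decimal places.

7.24 lb product A, 2.73 lb potassium nitrate

With a, b = lb per 1000 ft² of product A and potassium nitrate:
K₂O: 0.095·a + 0.44·b = 1.89
N: 0.31·a + 0.13·b = 2.6
Eliminate b: (row1) − 0.44/0.13·(row2) → -0.954231·a = -6.91, so a = 7.24143.
Then b = (2.6 − 0.31·7.24143) / 0.13 = 2.73196.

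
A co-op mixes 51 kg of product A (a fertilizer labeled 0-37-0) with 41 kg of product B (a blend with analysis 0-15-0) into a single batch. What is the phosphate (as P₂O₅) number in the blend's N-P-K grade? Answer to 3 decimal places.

Total mass = 51 + 41 = 92 kg.
P₂O₅ mass = 37%×51 + 15%×41 = 25.02 kg.
% P₂O₅ = 25.02 / 92 = 27.1957%.

27.196% P₂O₅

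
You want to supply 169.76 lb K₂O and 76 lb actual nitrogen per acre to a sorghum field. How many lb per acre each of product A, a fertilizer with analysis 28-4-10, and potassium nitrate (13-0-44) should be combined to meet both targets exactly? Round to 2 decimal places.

Per-acre balance (a = product A, b = potassium nitrate):
K₂O: 0.1·a + 0.44·b = 169.76
N: 0.28·a + 0.13·b = 76
Eliminate b: (row1) − 0.44/0.13·(row2) → -0.847692·a = -87.4708, so a = 103.187.
Then b = (76 − 0.28·103.187) / 0.13 = 362.367.

103.19 lb product A, 362.37 lb potassium nitrate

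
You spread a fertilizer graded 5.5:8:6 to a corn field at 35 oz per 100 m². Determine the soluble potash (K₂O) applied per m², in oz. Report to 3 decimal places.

K₂O per 100 m² = 35 × 6% = 2.1 oz.
Convert to per m²: 2.1 × 0.01 = 0.021 oz.

0.021 oz K₂O per sq m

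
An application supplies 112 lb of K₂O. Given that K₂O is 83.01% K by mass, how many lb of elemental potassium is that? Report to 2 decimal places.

K = 112 × 0.8301 = 92.9712 lb.

92.97 lb K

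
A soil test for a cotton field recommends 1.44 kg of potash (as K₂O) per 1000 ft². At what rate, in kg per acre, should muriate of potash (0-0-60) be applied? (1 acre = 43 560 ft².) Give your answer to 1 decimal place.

Product per 1000 ft² = 1.44 / 60% = 2.4 kg.
Convert to per acre: 2.4 × 43.56 = 104.544 kg.

104.5 kg of product per acre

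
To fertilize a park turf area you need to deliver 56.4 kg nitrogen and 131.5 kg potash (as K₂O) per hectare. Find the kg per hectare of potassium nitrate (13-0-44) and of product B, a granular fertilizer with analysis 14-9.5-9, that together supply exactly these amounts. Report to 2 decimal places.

Per-hectare balance (a = potassium nitrate, b = product B):
N: 0.13·a + 0.14·b = 56.4
K₂O: 0.44·a + 0.09·b = 131.5
Solving simultaneously: a = 267.214, b = 154.729.

267.21 kg potassium nitrate, 154.73 kg product B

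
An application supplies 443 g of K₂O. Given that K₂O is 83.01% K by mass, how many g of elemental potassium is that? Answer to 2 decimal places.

367.73 g K

K = 443 × 0.8301 = 367.734 g.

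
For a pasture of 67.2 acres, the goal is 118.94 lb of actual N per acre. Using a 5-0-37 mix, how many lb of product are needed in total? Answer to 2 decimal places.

159855.36 lb

Product per acre = 118.94 / 5% = 2378.8 lb.
Total product = 2378.8 × 67.2 = 159855.36 lb.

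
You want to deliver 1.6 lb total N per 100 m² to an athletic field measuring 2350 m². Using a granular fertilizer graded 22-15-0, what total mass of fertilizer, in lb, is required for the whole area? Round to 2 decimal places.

170.91 lb

Product per 100 m² = 1.6 / 22% = 7.27273 lb.
Total product = 7.27273 × 2350 / 100 = 170.909 lb.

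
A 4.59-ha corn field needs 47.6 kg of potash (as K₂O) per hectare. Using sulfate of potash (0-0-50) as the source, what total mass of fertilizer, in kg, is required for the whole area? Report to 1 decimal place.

Product per hectare = 47.6 / 50% = 95.2 kg.
Total product = 95.2 × 4.59 = 436.968 kg.

437.0 kg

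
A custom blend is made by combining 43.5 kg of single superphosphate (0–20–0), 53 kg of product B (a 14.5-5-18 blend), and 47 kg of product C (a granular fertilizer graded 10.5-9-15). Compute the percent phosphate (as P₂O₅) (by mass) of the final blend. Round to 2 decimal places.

Total mass = 43.5 + 53 + 47 = 143.5 kg.
P₂O₅ mass = 20%×43.5 + 5%×53 + 9%×47 = 15.58 kg.
% P₂O₅ = 15.58 / 143.5 = 10.8571%.

10.86% P₂O₅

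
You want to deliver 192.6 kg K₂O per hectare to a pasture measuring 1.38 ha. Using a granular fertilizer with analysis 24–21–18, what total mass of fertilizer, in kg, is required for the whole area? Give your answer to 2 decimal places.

1476.60 kg

Product per hectare = 192.6 / 18% = 1070 kg.
Total product = 1070 × 1.38 = 1476.6 kg.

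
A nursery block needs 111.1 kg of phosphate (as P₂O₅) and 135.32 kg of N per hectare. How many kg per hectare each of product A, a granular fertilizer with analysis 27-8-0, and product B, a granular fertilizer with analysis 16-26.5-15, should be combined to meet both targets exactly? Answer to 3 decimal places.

307.809 kg product A, 326.322 kg product B

With a, b = kg per hectare of product A and product B:
P₂O₅: 0.08·a + 0.265·b = 111.1
N: 0.27·a + 0.16·b = 135.32
Eliminate b: (row1) − 0.265/0.16·(row2) → -0.367188·a = -113.024, so a = 307.8094.
Then b = (135.32 − 0.27·307.8094) / 0.16 = 326.3217.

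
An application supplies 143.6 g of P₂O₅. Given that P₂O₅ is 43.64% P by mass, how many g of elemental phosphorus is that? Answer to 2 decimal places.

P = 143.6 × 0.4364 = 62.667 g.

62.67 g P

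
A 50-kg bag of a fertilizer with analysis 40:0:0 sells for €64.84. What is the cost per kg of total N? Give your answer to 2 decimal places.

N in bag = 50 × 40% = 20 kg.
Cost per kg N = €64.84 / 20 = €3.2420.

€3.24 per kg N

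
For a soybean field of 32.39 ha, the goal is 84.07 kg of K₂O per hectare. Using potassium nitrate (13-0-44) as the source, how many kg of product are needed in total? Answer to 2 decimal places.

6188.70 kg

Product per hectare = 84.07 / 44% = 191.068 kg.
Total product = 191.068 × 32.39 = 6188.698 kg.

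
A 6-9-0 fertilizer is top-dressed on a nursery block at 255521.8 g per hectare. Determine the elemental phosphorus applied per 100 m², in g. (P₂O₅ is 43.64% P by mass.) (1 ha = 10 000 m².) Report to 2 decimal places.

100.36 g P per hundred sq m

P₂O₅ per hectare = 255521.8 × 9% = 22997 g.
Elemental P = 22997 × 0.4364 = 10035.9 g per hectare.
Convert to per 100 m²: 10035.9 × 0.01 = 100.359 g.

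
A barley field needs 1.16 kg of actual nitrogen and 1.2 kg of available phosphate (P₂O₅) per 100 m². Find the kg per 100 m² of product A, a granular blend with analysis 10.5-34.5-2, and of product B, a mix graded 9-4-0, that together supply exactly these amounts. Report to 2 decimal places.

Per-100 m² balance (a = product A, b = product B):
N: 0.105·a + 0.09·b = 1.16
P₂O₅: 0.345·a + 0.04·b = 1.2
From row1: a = (1.16 − 0.09·b) / 0.105.
Into row2: 0.345·(1.16 − 0.09·b)/0.105 + 0.04·b = 1.2 → b = 10.2123, a = 2.29423.

2.29 kg product A, 10.21 kg product B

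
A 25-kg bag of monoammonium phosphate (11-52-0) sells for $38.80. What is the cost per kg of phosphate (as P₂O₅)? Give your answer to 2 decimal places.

$2.98 per kg P₂O₅

P₂O₅ in bag = 25 × 52% = 13 kg.
Cost per kg P₂O₅ = $38.80 / 13 = $2.9846.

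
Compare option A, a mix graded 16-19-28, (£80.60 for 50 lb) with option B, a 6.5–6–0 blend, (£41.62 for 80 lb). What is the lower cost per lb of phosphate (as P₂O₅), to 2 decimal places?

option A: P₂O₅ per bag = 50 × 19% = 9.5 lb; cost = 80.60 / 9.5 = £8.4842/lb P₂O₅.
option B: P₂O₅ per bag = 80 × 6% = 4.8 lb; cost = 41.62 / 4.8 = £8.6708/lb P₂O₅.
option A is cheaper.

£8.48 per lb P₂O₅ (option A)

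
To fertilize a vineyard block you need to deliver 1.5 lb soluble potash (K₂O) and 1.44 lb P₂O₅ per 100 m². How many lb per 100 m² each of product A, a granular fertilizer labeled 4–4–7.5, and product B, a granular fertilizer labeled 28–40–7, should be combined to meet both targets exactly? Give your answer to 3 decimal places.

With a, b = lb per 100 m² of product A and product B:
K₂O: 0.075·a + 0.07·b = 1.5
P₂O₅: 0.04·a + 0.4·b = 1.44
Eliminate a: (row1) − 0.075/0.04·(row2) → -0.68·b = -1.2, so b = 1.76471.
Back-substitute: a = (1.5 − 0.07·1.76471) / 0.075 = 18.3529.

18.353 lb product A, 1.765 lb product B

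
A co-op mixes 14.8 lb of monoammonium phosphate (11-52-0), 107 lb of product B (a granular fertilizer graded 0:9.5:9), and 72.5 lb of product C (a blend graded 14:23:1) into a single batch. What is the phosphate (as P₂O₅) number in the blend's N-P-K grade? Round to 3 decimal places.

Total mass = 14.8 + 107 + 72.5 = 194.3 lb.
P₂O₅ mass = 52%×14.8 + 9.5%×107 + 23%×72.5 = 34.536 lb.
% P₂O₅ = 34.536 / 194.3 = 17.7746%.

17.775% P₂O₅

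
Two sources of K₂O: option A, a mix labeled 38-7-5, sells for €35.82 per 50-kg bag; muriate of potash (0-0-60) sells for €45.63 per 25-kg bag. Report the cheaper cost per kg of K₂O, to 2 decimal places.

option A: K₂O per bag = 50 × 5% = 2.5 kg; cost = 35.82 / 2.5 = €14.3280/kg K₂O.
muriate of potash: K₂O per bag = 25 × 60% = 15 kg; cost = 45.63 / 15 = €3.0420/kg K₂O.
muriate of potash is cheaper.

€3.04 per kg K₂O (muriate of potash)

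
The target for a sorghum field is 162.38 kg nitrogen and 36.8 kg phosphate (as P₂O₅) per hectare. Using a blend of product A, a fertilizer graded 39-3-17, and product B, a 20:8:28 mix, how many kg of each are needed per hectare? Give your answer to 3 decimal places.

223.429 kg product A, 376.214 kg product B

Let a = kg of product A, b = kg of product B (per hectare).
N: 0.39·a + 0.2·b = 162.38
P₂O₅: 0.03·a + 0.08·b = 36.8
Eliminate b: (row1) − 0.2/0.08·(row2) → 0.315·a = 70.38, so a = 223.4286.
Then b = (36.8 − 0.03·223.4286) / 0.08 = 376.2143.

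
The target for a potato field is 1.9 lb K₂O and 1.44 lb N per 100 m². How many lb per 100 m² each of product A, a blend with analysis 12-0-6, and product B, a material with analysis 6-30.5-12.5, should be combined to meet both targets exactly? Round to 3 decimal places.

5.789 lb product A, 12.421 lb product B

Per-100 m² balance (a = product A, b = product B):
K₂O: 0.06·a + 0.125·b = 1.9
N: 0.12·a + 0.06·b = 1.44
From row1: a = (1.9 − 0.125·b) / 0.06.
Into row2: 0.12·(1.9 − 0.125·b)/0.06 + 0.06·b = 1.44 → b = 12.4211, a = 5.78947.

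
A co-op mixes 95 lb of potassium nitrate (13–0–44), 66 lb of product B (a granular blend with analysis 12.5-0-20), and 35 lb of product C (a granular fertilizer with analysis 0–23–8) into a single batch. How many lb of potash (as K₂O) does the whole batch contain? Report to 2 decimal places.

K₂O mass = 44%×95 + 20%×66 + 8%×35 = 57.8 lb.

57.80 lb K₂O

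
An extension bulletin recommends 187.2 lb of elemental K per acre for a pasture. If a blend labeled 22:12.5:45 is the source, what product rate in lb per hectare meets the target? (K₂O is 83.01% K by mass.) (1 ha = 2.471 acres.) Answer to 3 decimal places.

1238.328 lb of product per hectare

As K₂O: 187.2 / 0.8301 = 225.515 lb per acre.
Product per acre = 225.515 / 45% = 501.144 lb.
Convert to per hectare: 501.144 × 2.471 = 1238.3279 lb.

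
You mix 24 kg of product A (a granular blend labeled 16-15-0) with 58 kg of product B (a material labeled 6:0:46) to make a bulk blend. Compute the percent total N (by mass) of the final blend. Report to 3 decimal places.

8.927% N

Total mass = 24 + 58 = 82 kg.
N mass = 16%×24 + 6%×58 = 7.32 kg.
% N = 7.32 / 82 = 8.92683%.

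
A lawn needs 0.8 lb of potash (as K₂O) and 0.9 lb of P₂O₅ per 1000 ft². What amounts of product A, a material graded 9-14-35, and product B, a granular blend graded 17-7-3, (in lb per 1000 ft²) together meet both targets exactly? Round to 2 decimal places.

1.43 lb product A, 10.00 lb product B

Per-1000 ft² balance (a = product A, b = product B):
K₂O: 0.35·a + 0.03·b = 0.8
P₂O₅: 0.14·a + 0.07·b = 0.9
Solving simultaneously: a = 1.42857, b = 10.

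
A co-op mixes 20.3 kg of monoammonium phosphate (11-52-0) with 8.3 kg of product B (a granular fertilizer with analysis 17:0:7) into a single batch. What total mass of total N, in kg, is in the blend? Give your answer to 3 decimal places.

N mass = 11%×20.3 + 17%×8.3 = 3.644 kg.

3.644 kg N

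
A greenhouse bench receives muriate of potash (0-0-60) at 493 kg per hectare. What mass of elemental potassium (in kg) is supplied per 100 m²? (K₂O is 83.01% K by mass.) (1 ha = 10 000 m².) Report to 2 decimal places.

2.46 kg K per hundred sq m

K₂O per hectare = 493 × 60% = 295.8 kg.
Elemental K = 295.8 × 0.8301 = 245.544 kg per hectare.
Convert to per 100 m²: 245.544 × 0.01 = 2.45544 kg.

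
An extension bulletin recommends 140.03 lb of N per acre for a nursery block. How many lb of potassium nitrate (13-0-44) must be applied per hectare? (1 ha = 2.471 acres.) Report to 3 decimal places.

Product per acre = 140.03 / 13% = 1077.15 lb.
Convert to per hectare: 1077.15 × 2.471 = 2661.6472 lb.

2661.647 lb of product per hectare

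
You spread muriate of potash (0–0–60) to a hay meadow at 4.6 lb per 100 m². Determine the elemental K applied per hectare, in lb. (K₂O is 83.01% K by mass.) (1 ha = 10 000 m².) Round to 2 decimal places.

229.11 lb K per hectare

K₂O per 100 m² = 4.6 × 60% = 2.76 lb.
Elemental K = 2.76 × 0.8301 = 2.29108 lb per 100 m².
Convert to per hectare: 2.29108 × 100 = 229.108 lb.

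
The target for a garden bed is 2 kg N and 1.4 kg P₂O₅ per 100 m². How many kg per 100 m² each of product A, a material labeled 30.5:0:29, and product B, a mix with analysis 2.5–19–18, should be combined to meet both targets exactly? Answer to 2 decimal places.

5.95 kg product A, 7.37 kg product B

Per-100 m² balance (a = product A, b = product B):
N: 0.305·a + 0.025·b = 2
P₂O₅: 0·a + 0.19·b = 1.4
Solving simultaneously: a = 5.95341, b = 7.36842.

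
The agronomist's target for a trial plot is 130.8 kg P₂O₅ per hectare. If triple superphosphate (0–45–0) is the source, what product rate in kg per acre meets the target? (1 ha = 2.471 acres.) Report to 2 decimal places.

117.63 kg of product per acre

Product per hectare = 130.8 / 45% = 290.667 kg.
Convert to per acre: 290.667 × 0.404694 = 117.631 kg.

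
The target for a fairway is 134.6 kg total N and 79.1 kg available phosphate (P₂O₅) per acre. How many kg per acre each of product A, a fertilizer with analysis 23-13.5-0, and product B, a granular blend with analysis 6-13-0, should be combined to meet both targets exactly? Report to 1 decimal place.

585.0 kg product A, 1.0 kg product B

With a, b = kg per acre of product A and product B:
N: 0.23·a + 0.06·b = 134.6
P₂O₅: 0.135·a + 0.13·b = 79.1
Solving simultaneously: a = 584.954, b = 1.00917.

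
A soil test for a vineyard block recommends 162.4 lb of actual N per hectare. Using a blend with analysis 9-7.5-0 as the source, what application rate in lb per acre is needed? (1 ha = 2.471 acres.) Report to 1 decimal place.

Product per hectare = 162.4 / 9% = 1804.44 lb.
Convert to per acre: 1804.44 × 0.404694 = 730.249 lb.

730.2 lb of product per acre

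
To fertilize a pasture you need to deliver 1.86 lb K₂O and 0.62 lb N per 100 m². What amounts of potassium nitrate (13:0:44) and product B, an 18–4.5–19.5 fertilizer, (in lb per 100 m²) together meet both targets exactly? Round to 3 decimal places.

3.972 lb potassium nitrate, 0.576 lb product B

Let a = lb of potassium nitrate, b = lb of product B (per 100 m²).
K₂O: 0.44·a + 0.195·b = 1.86
N: 0.13·a + 0.18·b = 0.62
Solving simultaneously: a = 3.97214, b = 0.575673.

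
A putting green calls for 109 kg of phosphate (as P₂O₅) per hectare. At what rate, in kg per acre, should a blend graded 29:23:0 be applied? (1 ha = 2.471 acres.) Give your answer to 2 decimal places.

191.79 kg of product per acre

Product per hectare = 109 / 23% = 473.913 kg.
Convert to per acre: 473.913 × 0.404694 = 191.78998 kg.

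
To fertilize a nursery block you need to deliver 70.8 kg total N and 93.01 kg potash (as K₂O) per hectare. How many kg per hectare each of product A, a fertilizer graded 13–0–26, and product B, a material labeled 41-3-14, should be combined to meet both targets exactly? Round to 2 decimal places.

Let a = kg of product A, b = kg of product B (per hectare).
N: 0.13·a + 0.41·b = 70.8
K₂O: 0.26·a + 0.14·b = 93.01
Solving simultaneously: a = 319.2545, b = 71.4559.

319.25 kg product A, 71.46 kg product B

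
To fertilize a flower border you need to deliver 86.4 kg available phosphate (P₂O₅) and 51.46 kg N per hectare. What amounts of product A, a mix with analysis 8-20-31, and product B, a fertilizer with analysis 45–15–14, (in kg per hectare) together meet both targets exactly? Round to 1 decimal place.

With a, b = kg per hectare of product A and product B:
P₂O₅: 0.2·a + 0.15·b = 86.4
N: 0.08·a + 0.45·b = 51.46
Eliminate b: (row1) − 0.15/0.45·(row2) → 0.173333·a = 69.2467, so a = 399.5.
Then b = (51.46 − 0.08·399.5) / 0.45 = 43.3333.

399.5 kg product A, 43.3 kg product B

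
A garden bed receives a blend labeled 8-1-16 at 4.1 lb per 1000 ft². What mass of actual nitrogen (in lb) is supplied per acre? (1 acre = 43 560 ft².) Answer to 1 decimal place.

nitrogen per 1000 ft² = 4.1 × 8% = 0.328 lb.
Convert to per acre: 0.328 × 43.56 = 14.2877 lb.

14.3 lb N per acre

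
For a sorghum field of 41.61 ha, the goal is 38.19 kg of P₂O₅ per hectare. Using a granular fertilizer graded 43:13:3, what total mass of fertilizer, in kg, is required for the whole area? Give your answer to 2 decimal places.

Product per hectare = 38.19 / 13% = 293.769 kg.
Total product = 293.769 × 41.61 = 12223.738 kg.

12223.74 kg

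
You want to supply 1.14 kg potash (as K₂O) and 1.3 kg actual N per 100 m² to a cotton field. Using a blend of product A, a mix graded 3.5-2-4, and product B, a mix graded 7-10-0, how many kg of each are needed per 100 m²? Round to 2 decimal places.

28.50 kg product A, 4.32 kg product B

Let a = kg of product A, b = kg of product B (per 100 m²).
K₂O: 0.04·a + 0·b = 1.14
N: 0.035·a + 0.07·b = 1.3
Solving simultaneously: a = 28.5, b = 4.32143.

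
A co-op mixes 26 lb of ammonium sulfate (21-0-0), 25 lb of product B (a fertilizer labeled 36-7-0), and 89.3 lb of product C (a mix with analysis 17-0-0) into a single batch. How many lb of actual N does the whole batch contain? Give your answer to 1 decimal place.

N mass = 21%×26 + 36%×25 + 17%×89.3 = 29.641 lb.

29.6 lb N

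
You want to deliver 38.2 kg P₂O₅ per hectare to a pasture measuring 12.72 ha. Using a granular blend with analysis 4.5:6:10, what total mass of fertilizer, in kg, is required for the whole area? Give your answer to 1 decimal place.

8098.4 kg

Product per hectare = 38.2 / 6% = 636.667 kg.
Total product = 636.667 × 12.72 = 8098.4 kg.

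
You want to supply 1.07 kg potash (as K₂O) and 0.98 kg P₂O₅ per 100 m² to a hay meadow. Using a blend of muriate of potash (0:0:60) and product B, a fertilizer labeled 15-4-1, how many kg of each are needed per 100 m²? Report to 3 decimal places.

Per-100 m² balance (a = muriate of potash, b = product B):
K₂O: 0.6·a + 0.01·b = 1.07
P₂O₅: 0·a + 0.04·b = 0.98
Solving simultaneously: a = 1.375, b = 24.5.

1.375 kg muriate of potash, 24.500 kg product B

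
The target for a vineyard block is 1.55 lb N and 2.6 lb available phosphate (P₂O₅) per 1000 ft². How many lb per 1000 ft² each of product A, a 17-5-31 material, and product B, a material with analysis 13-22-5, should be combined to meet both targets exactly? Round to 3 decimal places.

With a, b = lb per 1000 ft² of product A and product B:
N: 0.17·a + 0.13·b = 1.55
P₂O₅: 0.05·a + 0.22·b = 2.6
From row1: a = (1.55 − 0.13·b) / 0.17.
Into row2: 0.05·(1.55 − 0.13·b)/0.17 + 0.22·b = 2.6 → b = 11.7961, a = 0.0970874.

0.097 lb product A, 11.796 lb product B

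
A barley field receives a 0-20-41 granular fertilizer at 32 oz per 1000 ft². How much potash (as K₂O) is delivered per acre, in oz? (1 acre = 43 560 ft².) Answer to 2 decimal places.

K₂O per 1000 ft² = 32 × 41% = 13.12 oz.
Convert to per acre: 13.12 × 43.56 = 571.507 oz.

571.51 oz K₂O per acre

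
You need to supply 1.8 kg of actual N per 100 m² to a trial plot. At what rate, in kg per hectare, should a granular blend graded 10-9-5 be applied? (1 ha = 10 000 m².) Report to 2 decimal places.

1800.00 kg of product per hectare

Product per 100 m² = 1.8 / 10% = 18 kg.
Convert to per hectare: 18 × 100 = 1800 kg.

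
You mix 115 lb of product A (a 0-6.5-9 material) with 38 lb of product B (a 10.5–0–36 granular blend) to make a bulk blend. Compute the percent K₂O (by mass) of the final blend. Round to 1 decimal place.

Total mass = 115 + 38 = 153 lb.
K₂O mass = 9%×115 + 36%×38 = 24.03 lb.
% K₂O = 24.03 / 153 = 15.7059%.

15.7% K₂O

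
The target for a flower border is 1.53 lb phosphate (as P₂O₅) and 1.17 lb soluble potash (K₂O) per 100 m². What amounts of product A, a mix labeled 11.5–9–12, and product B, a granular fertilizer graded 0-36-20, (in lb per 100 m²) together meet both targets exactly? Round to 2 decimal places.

4.57 lb product A, 3.11 lb product B

Let a = lb of product A, b = lb of product B (per 100 m²).
P₂O₅: 0.09·a + 0.36·b = 1.53
K₂O: 0.12·a + 0.2·b = 1.17
Solving simultaneously: a = 4.57143, b = 3.10714.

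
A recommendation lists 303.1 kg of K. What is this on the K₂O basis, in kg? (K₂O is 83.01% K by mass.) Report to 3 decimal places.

K₂O = 303.1 / 0.8301 = 365.1367 kg.

365.137 kg K₂O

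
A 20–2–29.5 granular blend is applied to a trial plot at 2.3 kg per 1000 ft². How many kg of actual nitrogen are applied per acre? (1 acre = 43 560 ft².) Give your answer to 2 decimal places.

20.04 kg N per acre

nitrogen per 1000 ft² = 2.3 × 20% = 0.46 kg.
Convert to per acre: 0.46 × 43.56 = 20.0376 kg.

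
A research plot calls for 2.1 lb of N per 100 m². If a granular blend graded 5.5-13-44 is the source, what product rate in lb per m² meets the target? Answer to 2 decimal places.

0.38 lb of product per sq m

Product per 100 m² = 2.1 / 5.5% = 38.1818 lb.
Convert to per m²: 38.1818 × 0.01 = 0.381818 lb.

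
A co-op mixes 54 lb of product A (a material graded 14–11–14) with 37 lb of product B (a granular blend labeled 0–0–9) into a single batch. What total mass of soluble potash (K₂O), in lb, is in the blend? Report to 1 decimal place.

K₂O mass = 14%×54 + 9%×37 = 10.89 lb.

10.9 lb K₂O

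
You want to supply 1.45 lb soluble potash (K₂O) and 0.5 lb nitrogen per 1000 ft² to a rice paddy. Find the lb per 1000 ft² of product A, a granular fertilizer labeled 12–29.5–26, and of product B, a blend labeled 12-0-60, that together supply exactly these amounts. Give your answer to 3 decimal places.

With a, b = lb per 1000 ft² of product A and product B:
K₂O: 0.26·a + 0.6·b = 1.45
N: 0.12·a + 0.12·b = 0.5
Solving simultaneously: a = 3.08824, b = 1.07843.

3.088 lb product A, 1.078 lb product B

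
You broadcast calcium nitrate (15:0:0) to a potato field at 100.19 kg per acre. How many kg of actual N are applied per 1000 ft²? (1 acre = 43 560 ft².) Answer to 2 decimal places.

0.35 kg N per thousand sq ft

nitrogen per acre = 100.19 × 15% = 15.0285 kg.
Convert to per 1000 ft²: 15.0285 × 0.0229568 = 0.345007 kg.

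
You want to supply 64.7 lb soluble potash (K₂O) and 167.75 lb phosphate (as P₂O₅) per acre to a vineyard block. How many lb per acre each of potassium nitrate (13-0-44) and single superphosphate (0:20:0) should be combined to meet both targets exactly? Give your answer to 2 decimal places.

147.05 lb potassium nitrate, 838.75 lb single superphosphate

Let a = lb of potassium nitrate, b = lb of single superphosphate (per acre).
K₂O: 0.44·a + 0·b = 64.7
P₂O₅: 0·a + 0.2·b = 167.75
Solving simultaneously: a = 147.045, b = 838.75.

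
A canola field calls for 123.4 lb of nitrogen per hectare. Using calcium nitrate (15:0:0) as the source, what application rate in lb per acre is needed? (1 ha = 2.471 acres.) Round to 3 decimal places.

Product per hectare = 123.4 / 15% = 822.667 lb.
Convert to per acre: 822.667 × 0.404694 = 332.9286 lb.

332.929 lb of product per acre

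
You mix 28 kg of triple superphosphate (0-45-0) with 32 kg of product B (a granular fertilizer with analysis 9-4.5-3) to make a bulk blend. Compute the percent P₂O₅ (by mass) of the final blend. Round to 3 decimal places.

23.400% P₂O₅

Total mass = 28 + 32 = 60 kg.
P₂O₅ mass = 45%×28 + 4.5%×32 = 14.04 kg.
% P₂O₅ = 14.04 / 60 = 23.4%.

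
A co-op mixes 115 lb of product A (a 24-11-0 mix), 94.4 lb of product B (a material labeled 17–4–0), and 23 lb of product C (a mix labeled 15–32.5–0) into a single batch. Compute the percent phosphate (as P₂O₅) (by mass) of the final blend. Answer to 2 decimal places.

Total mass = 115 + 94.4 + 23 = 232.4 lb.
P₂O₅ mass = 11%×115 + 4%×94.4 + 32.5%×23 = 23.901 lb.
% P₂O₅ = 23.901 / 232.4 = 10.2844%.

10.28% P₂O₅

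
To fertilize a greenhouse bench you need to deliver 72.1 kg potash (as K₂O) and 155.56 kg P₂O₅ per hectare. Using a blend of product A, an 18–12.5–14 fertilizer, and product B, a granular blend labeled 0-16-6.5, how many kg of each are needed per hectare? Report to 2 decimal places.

Per-hectare balance (a = product A, b = product B):
K₂O: 0.14·a + 0.065·b = 72.1
P₂O₅: 0.125·a + 0.16·b = 155.56
Eliminate a: (row1) − 0.14/0.125·(row2) → -0.1142·b = -102.127, so b = 894.284.
Back-substitute: a = (72.1 − 0.065·894.284) / 0.14 = 99.7968.

99.80 kg product A, 894.28 kg product B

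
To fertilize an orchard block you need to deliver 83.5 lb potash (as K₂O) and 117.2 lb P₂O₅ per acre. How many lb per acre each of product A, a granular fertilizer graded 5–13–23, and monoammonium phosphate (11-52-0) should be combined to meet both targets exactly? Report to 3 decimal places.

363.043 lb product A, 134.624 lb monoammonium phosphate

Per-acre balance (a = product A, b = monoammonium phosphate):
K₂O: 0.23·a + 0·b = 83.5
P₂O₅: 0.13·a + 0.52·b = 117.2
Eliminate b: (row1) − 0/0.52·(row2) → 0.23·a = 83.5, so a = 363.04348.
Then b = (117.2 − 0.13·363.04348) / 0.52 = 134.6237.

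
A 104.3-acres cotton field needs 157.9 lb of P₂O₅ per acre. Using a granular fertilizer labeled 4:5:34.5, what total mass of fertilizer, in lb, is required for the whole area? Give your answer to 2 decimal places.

Product per acre = 157.9 / 5% = 3158 lb.
Total product = 3158 × 104.3 = 329379.4 lb.

329379.40 lb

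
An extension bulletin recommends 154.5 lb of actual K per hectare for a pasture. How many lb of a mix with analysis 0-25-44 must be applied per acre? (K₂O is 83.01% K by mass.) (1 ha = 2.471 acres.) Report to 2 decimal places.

As K₂O: 154.5 / 0.8301 = 186.122 lb per hectare.
Product per hectare = 186.122 / 44% = 423.005 lb.
Convert to per acre: 423.005 × 0.404694 = 171.188 lb.

171.19 lb of product per acre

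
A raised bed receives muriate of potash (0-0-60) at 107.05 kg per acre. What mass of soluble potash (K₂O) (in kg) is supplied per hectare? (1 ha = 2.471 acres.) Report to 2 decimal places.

K₂O per acre = 107.05 × 60% = 64.23 kg.
Convert to per hectare: 64.23 × 2.471 = 158.712 kg.

158.71 kg K₂O per hectare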